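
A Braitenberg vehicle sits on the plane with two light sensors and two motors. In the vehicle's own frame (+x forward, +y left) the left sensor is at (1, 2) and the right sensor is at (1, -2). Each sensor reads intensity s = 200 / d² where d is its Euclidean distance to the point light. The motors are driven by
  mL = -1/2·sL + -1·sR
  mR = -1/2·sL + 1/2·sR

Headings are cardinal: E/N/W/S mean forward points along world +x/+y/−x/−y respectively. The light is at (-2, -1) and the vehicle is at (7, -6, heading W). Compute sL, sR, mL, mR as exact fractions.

left sensor world pos  = (6, -8); dL² = 113
right sensor world pos = (6, -4); dR² = 73
sL = 200/113 = 200/113
sR = 200/73 = 200/73
mL = -1/2·sL + -1·sR = -29900/8249
mR = -1/2·sL + 1/2·sR = 4000/8249

200/113 200/73 -29900/8249 4000/8249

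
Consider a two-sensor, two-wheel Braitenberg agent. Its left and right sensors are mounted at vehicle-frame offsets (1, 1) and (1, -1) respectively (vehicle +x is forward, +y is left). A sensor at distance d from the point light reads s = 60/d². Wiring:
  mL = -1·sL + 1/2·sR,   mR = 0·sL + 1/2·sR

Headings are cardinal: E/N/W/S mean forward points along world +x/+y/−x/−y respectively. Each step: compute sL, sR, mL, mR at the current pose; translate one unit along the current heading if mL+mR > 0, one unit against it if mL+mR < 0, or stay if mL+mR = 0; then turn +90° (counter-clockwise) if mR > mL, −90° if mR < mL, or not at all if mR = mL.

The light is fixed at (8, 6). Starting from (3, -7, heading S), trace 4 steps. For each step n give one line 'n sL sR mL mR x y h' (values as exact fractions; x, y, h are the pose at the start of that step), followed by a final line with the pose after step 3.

0 15/53 15/58 -945/6148 15/116 3 -7 S
1 60/137 12/37 -1398/5069 6/37 3 -6 E
2 6/17 30/73 -183/1241 15/73 2 -6 N
3 60/193 60/149 -3150/28757 30/149 2 -5 W
final 1 -5 S

n=0: pose=(3,-7,S); sL=15/53, sR=15/58; mL=-945/6148, mR=15/116; mL+mR=-75/3074 → advance -1; mR−mL=15/53 → turn +1·90°
n=1: pose=(3,-6,E); sL=60/137, sR=12/37; mL=-1398/5069, mR=6/37; mL+mR=-576/5069 → advance -1; mR−mL=60/137 → turn +1·90°
n=2: pose=(2,-6,N); sL=6/17, sR=30/73; mL=-183/1241, mR=15/73; mL+mR=72/1241 → advance +1; mR−mL=6/17 → turn +1·90°
n=3: pose=(2,-5,W); sL=60/193, sR=60/149; mL=-3150/28757, mR=30/149; mL+mR=2640/28757 → advance +1; mR−mL=60/193 → turn +1·90°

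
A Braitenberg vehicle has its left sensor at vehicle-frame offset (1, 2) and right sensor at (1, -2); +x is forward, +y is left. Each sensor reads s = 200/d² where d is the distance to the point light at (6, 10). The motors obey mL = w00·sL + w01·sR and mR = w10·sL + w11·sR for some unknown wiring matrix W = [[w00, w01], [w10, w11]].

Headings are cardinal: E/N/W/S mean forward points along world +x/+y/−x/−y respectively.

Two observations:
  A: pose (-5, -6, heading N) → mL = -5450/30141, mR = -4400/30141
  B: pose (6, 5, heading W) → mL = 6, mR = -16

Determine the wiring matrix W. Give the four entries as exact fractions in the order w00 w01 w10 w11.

obs A: pose=(-5,-6,N) → sL=100/197, sR=100/153, mL=-5450/30141, mR=-4400/30141
obs B: pose=(6,5,W) → sL=4, sR=20, mL=6, mR=-16
sensor matrix S = [[100/197, 100/153], [4, 20]]; det S = 227200/30141
solve [mL_A; mL_B] = S·[w00; w01] and [mR_A; mR_B] = S·[w10; w11]:
  w00 = -1, w01 = 1/2, w10 = 1, w11 = -1

-1 1/2 1 -1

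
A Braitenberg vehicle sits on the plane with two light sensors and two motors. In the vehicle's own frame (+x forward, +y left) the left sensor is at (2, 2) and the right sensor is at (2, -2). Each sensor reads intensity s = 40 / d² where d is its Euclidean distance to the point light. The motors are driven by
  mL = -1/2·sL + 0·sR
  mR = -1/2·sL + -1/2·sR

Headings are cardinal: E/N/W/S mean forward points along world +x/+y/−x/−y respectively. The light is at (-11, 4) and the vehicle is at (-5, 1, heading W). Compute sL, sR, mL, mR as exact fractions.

40/41 40/17 -20/41 -1160/697

left sensor world pos  = (-7, -1); dL² = 41
right sensor world pos = (-7, 3); dR² = 17
sL = 40/41 = 40/41
sR = 40/17 = 40/17
mL = -1/2·sL + 0·sR = -20/41
mR = -1/2·sL + -1/2·sR = -1160/697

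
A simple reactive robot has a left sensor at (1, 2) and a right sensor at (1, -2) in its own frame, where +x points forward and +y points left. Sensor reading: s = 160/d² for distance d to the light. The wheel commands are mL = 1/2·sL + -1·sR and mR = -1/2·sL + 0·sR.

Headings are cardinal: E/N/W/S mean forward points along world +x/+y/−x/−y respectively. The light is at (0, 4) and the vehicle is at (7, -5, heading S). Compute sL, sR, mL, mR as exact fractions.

left sensor world pos  = (9, -6); dL² = 181
right sensor world pos = (5, -6); dR² = 125
sL = 160/181 = 160/181
sR = 160/125 = 32/25
mL = 1/2·sL + -1·sR = -3792/4525
mR = -1/2·sL + 0·sR = -80/181

160/181 32/25 -3792/4525 -80/181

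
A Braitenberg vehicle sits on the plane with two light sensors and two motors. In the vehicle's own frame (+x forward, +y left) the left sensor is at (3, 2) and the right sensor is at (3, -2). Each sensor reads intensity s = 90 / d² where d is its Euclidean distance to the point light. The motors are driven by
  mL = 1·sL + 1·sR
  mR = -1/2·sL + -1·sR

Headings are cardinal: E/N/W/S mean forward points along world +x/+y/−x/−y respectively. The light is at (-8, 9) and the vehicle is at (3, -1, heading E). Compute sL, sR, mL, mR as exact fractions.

left sensor world pos  = (6, 1); dL² = 260
right sensor world pos = (6, -3); dR² = 340
sL = 90/260 = 9/26
sR = 90/340 = 9/34
mL = 1·sL + 1·sR = 135/221
mR = -1/2·sL + -1·sR = -387/884

9/26 9/34 135/221 -387/884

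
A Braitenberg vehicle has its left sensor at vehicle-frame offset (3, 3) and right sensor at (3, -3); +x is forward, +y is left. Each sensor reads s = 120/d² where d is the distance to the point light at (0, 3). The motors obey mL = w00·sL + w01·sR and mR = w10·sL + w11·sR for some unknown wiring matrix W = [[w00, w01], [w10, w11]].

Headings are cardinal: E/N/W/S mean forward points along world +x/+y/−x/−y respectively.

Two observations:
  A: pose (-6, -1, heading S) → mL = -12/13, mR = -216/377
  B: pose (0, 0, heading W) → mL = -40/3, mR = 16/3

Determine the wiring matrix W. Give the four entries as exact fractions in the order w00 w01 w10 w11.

0 -1 -1/2 1/2

obs A: pose=(-6,-1,S) → sL=60/29, sR=12/13, mL=-12/13, mR=-216/377
obs B: pose=(0,0,W) → sL=8/3, sR=40/3, mL=-40/3, mR=16/3
sensor matrix S = [[60/29, 12/13], [8/3, 40/3]]; det S = 9472/377
solve [mL_A; mL_B] = S·[w00; w01] and [mR_A; mR_B] = S·[w10; w11]:
  w00 = 0, w01 = -1, w10 = -1/2, w11 = 1/2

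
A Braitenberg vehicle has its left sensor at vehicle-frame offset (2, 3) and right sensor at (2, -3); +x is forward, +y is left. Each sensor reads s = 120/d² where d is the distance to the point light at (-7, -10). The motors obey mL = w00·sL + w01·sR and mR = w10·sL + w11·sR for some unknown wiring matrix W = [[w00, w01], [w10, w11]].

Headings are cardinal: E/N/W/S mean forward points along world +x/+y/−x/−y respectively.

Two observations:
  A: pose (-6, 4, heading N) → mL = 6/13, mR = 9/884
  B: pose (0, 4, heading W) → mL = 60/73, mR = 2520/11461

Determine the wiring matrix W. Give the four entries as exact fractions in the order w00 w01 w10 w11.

1 0 1/2 -1/2

obs A: pose=(-6,4,N) → sL=6/13, sR=15/34, mL=6/13, mR=9/884
obs B: pose=(0,4,W) → sL=60/73, sR=60/157, mL=60/73, mR=2520/11461
sensor matrix S = [[6/13, 15/34], [60/73, 60/157]]; det S = -471690/2532881
solve [mL_A; mL_B] = S·[w00; w01] and [mR_A; mR_B] = S·[w10; w11]:
  w00 = 1, w01 = 0, w10 = 1/2, w11 = -1/2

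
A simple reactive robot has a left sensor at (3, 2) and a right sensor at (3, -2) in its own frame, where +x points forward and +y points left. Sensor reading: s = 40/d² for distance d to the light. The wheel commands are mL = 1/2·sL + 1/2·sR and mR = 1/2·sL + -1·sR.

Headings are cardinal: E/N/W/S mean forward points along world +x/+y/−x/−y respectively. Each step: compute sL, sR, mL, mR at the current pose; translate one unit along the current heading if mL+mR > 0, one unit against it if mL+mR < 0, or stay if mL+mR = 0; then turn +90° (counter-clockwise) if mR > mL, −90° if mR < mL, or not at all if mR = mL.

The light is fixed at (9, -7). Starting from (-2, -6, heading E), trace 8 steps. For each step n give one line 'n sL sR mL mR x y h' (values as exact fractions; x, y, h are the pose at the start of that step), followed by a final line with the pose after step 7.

n=0: pose=(-2,-6,E); sL=40/73, sR=8/13; mL=552/949, mR=-324/949; mL+mR=228/949 → advance +1; mR−mL=-12/13 → turn -1·90°
n=1: pose=(-1,-6,S); sL=10/17, sR=10/37; mL=270/629, mR=15/629; mL+mR=285/629 → advance +1; mR−mL=-15/37 → turn -1·90°
n=2: pose=(-1,-7,W); sL=40/173, sR=40/173; mL=40/173, mR=-20/173; mL+mR=20/173 → advance +1; mR−mL=-60/173 → turn -1·90°
n=3: pose=(-2,-7,N); sL=20/89, sR=4/9; mL=268/801, mR=-266/801; mL+mR=2/801 → advance +1; mR−mL=-2/3 → turn -1·90°
n=4: pose=(-2,-6,E); sL=40/73, sR=8/13; mL=552/949, mR=-324/949; mL+mR=228/949 → advance +1; mR−mL=-12/13 → turn -1·90°
n=5: pose=(-1,-6,S); sL=10/17, sR=10/37; mL=270/629, mR=15/629; mL+mR=285/629 → advance +1; mR−mL=-15/37 → turn -1·90°
n=6: pose=(-1,-7,W); sL=40/173, sR=40/173; mL=40/173, mR=-20/173; mL+mR=20/173 → advance +1; mR−mL=-60/173 → turn -1·90°
n=7: pose=(-2,-7,N); sL=20/89, sR=4/9; mL=268/801, mR=-266/801; mL+mR=2/801 → advance +1; mR−mL=-2/3 → turn -1·90°

0 40/73 8/13 552/949 -324/949 -2 -6 E
1 10/17 10/37 270/629 15/629 -1 -6 S
2 40/173 40/173 40/173 -20/173 -1 -7 W
3 20/89 4/9 268/801 -266/801 -2 -7 N
4 40/73 8/13 552/949 -324/949 -2 -6 E
5 10/17 10/37 270/629 15/629 -1 -6 S
6 40/173 40/173 40/173 -20/173 -1 -7 W
7 20/89 4/9 268/801 -266/801 -2 -7 N
final -2 -6 E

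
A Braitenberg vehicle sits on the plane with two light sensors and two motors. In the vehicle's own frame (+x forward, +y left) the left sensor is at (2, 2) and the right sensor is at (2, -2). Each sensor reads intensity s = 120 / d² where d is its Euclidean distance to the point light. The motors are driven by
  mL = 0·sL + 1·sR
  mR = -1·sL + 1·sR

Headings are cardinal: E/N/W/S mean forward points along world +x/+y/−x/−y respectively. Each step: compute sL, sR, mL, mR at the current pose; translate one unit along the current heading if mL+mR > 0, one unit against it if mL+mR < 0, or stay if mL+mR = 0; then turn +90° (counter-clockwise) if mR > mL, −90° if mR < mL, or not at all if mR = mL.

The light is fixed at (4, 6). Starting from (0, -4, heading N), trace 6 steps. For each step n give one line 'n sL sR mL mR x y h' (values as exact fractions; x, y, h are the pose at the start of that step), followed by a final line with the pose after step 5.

n=0: pose=(0,-4,N); sL=6/5, sR=30/17; mL=30/17, mR=48/85; mL+mR=198/85 → advance +1; mR−mL=-6/5 → turn -1·90°
n=1: pose=(0,-3,E); sL=120/53, sR=24/25; mL=24/25, mR=-1728/1325; mL+mR=-456/1325 → advance -1; mR−mL=-120/53 → turn -1·90°
n=2: pose=(-1,-3,S); sL=12/13, sR=12/17; mL=12/17, mR=-48/221; mL+mR=108/221 → advance +1; mR−mL=-12/13 → turn -1·90°
n=3: pose=(-1,-4,W); sL=120/193, sR=120/113; mL=120/113, mR=9600/21809; mL+mR=32760/21809 → advance +1; mR−mL=-120/193 → turn -1·90°
n=4: pose=(-2,-4,N); sL=15/16, sR=3/2; mL=3/2, mR=9/16; mL+mR=33/16 → advance +1; mR−mL=-15/16 → turn -1·90°
n=5: pose=(-2,-3,E); sL=24/13, sR=120/137; mL=120/137, mR=-1728/1781; mL+mR=-168/1781 → advance -1; mR−mL=-24/13 → turn -1·90°

0 6/5 30/17 30/17 48/85 0 -4 N
1 120/53 24/25 24/25 -1728/1325 0 -3 E
2 12/13 12/17 12/17 -48/221 -1 -3 S
3 120/193 120/113 120/113 9600/21809 -1 -4 W
4 15/16 3/2 3/2 9/16 -2 -4 N
5 24/13 120/137 120/137 -1728/1781 -2 -3 E
final -3 -3 S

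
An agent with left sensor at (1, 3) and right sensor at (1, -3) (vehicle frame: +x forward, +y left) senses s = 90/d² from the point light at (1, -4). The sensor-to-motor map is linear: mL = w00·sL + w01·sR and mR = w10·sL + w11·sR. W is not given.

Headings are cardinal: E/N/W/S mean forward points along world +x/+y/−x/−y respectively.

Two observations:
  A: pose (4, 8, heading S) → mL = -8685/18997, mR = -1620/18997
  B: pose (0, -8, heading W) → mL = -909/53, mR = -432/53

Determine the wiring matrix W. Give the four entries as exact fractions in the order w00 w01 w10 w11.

obs A: pose=(4,8,S) → sL=90/157, sR=90/121, mL=-8685/18997, mR=-1620/18997
obs B: pose=(0,-8,W) → sL=90/53, sR=18, mL=-909/53, mR=-432/53
sensor matrix S = [[90/157, 90/121], [90/53, 18]]; det S = 9117360/1006841
solve [mL_A; mL_B] = S·[w00; w01] and [mR_A; mR_B] = S·[w10; w11]:
  w00 = 1/2, w01 = -1, w10 = 1/2, w11 = -1/2

1/2 -1 1/2 -1/2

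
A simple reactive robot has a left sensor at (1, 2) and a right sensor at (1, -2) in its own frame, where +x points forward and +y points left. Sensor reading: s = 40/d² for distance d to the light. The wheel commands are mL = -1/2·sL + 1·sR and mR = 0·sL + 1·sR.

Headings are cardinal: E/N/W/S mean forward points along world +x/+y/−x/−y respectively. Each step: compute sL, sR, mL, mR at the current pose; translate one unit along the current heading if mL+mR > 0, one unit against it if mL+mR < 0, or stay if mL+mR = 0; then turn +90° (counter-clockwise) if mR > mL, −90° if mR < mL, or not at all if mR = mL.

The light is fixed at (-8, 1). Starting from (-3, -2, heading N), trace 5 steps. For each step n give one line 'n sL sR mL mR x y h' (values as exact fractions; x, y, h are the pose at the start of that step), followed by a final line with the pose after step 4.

n=0: pose=(-3,-2,N); sL=40/13, sR=40/53; mL=-540/689, mR=40/53; mL+mR=-20/689 → advance -1; mR−mL=20/13 → turn +1·90°
n=1: pose=(-3,-3,W); sL=10/13, sR=2; mL=21/13, mR=2; mL+mR=47/13 → advance +1; mR−mL=5/13 → turn +1·90°
n=2: pose=(-4,-3,S); sL=40/61, sR=40/29; mL=1860/1769, mR=40/29; mL+mR=4300/1769 → advance +1; mR−mL=20/61 → turn +1·90°
n=3: pose=(-4,-4,E); sL=20/17, sR=20/37; mL=-30/629, mR=20/37; mL+mR=310/629 → advance +1; mR−mL=10/17 → turn +1·90°
n=4: pose=(-3,-4,N); sL=8/5, sR=8/13; mL=-12/65, mR=8/13; mL+mR=28/65 → advance +1; mR−mL=4/5 → turn +1·90°

0 40/13 40/53 -540/689 40/53 -3 -2 N
1 10/13 2 21/13 2 -3 -3 W
2 40/61 40/29 1860/1769 40/29 -4 -3 S
3 20/17 20/37 -30/629 20/37 -4 -4 E
4 8/5 8/13 -12/65 8/13 -3 -4 N
final -3 -3 W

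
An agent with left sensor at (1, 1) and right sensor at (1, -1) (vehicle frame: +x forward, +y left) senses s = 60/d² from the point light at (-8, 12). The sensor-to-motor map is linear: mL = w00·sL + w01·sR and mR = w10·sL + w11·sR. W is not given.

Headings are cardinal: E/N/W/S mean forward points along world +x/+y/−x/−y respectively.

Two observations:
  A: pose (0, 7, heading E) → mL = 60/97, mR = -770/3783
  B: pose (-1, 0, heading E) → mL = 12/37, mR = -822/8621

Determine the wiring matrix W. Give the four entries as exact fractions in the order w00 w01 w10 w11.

1 0 1/2 -1

obs A: pose=(0,7,E) → sL=60/97, sR=20/39, mL=60/97, mR=-770/3783
obs B: pose=(-1,0,E) → sL=12/37, sR=60/233, mL=12/37, mR=-822/8621
sensor matrix S = [[60/97, 20/39], [12/37, 60/233]]; det S = -76480/10871081
solve [mL_A; mL_B] = S·[w00; w01] and [mR_A; mR_B] = S·[w10; w11]:
  w00 = 1, w01 = 0, w10 = 1/2, w11 = -1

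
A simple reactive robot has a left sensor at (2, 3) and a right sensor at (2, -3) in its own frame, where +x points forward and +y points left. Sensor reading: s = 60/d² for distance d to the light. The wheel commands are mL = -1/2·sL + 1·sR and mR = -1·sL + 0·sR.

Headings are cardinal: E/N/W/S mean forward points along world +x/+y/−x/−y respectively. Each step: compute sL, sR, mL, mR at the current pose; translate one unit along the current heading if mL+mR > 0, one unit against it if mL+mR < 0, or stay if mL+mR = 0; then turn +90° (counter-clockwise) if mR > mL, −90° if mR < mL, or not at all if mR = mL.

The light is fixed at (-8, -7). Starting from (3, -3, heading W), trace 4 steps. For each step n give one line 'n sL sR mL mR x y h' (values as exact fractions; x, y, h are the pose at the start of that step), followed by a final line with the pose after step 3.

0 30/41 6/13 51/533 -30/41 3 -3 W
1 20/39 20/87 -10/377 -20/39 4 -3 N
2 15/58 15/49 1005/5684 -15/58 4 -4 E
3 60/197 12/13 1974/2561 -60/197 3 -4 S
final 3 -5 W

n=0: pose=(3,-3,W); sL=30/41, sR=6/13; mL=51/533, mR=-30/41; mL+mR=-339/533 → advance -1; mR−mL=-441/533 → turn -1·90°
n=1: pose=(4,-3,N); sL=20/39, sR=20/87; mL=-10/377, mR=-20/39; mL+mR=-610/1131 → advance -1; mR−mL=-550/1131 → turn -1·90°
n=2: pose=(4,-4,E); sL=15/58, sR=15/49; mL=1005/5684, mR=-15/58; mL+mR=-465/5684 → advance -1; mR−mL=-2475/5684 → turn -1·90°
n=3: pose=(3,-4,S); sL=60/197, sR=12/13; mL=1974/2561, mR=-60/197; mL+mR=1194/2561 → advance +1; mR−mL=-2754/2561 → turn -1·90°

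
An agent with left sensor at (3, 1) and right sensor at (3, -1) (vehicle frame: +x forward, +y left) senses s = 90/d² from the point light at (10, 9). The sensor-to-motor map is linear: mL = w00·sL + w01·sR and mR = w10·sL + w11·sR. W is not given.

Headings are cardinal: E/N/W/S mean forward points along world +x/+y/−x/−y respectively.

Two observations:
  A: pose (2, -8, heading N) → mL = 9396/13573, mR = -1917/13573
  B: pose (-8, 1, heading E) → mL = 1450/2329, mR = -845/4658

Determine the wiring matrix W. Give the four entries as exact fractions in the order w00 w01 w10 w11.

obs A: pose=(2,-8,N) → sL=90/277, sR=18/49, mL=9396/13573, mR=-1917/13573
obs B: pose=(-8,1,E) → sL=45/137, sR=5/17, mL=1450/2329, mR=-845/4658
sensor matrix S = [[90/277, 18/49], [45/137, 5/17]]; det S = -793440/31611517
solve [mL_A; mL_B] = S·[w00; w01] and [mR_A; mR_B] = S·[w10; w11]:
  w00 = 1, w01 = 1, w10 = -1, w11 = 1/2

1 1 -1 1/2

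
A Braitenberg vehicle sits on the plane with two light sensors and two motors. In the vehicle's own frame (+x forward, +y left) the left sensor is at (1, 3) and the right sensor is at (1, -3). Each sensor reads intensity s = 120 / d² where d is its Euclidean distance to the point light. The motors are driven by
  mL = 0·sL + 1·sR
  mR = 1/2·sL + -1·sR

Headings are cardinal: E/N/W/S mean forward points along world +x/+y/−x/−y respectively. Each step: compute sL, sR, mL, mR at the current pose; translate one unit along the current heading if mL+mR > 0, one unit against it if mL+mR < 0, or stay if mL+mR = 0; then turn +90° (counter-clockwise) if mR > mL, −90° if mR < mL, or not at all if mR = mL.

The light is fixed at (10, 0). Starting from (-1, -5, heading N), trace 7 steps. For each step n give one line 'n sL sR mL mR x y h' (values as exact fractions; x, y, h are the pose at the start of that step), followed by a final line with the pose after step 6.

0 30/53 3/2 3/2 -129/106 -1 -5 N
1 120/101 120/149 120/149 -3180/15049 -1 -4 E
2 60/37 60/97 60/97 690/3589 0 -4 S
3 24/37 24/25 24/25 -588/925 0 -5 W
4 30/53 3/2 3/2 -129/106 -1 -5 N
5 120/101 120/149 120/149 -3180/15049 -1 -4 E
6 60/37 60/97 60/97 690/3589 0 -4 S
final 0 -5 W

n=0: pose=(-1,-5,N); sL=30/53, sR=3/2; mL=3/2, mR=-129/106; mL+mR=15/53 → advance +1; mR−mL=-144/53 → turn -1·90°
n=1: pose=(-1,-4,E); sL=120/101, sR=120/149; mL=120/149, mR=-3180/15049; mL+mR=60/101 → advance +1; mR−mL=-15300/15049 → turn -1·90°
n=2: pose=(0,-4,S); sL=60/37, sR=60/97; mL=60/97, mR=690/3589; mL+mR=30/37 → advance +1; mR−mL=-1530/3589 → turn -1·90°
n=3: pose=(0,-5,W); sL=24/37, sR=24/25; mL=24/25, mR=-588/925; mL+mR=12/37 → advance +1; mR−mL=-1476/925 → turn -1·90°
n=4: pose=(-1,-5,N); sL=30/53, sR=3/2; mL=3/2, mR=-129/106; mL+mR=15/53 → advance +1; mR−mL=-144/53 → turn -1·90°
n=5: pose=(-1,-4,E); sL=120/101, sR=120/149; mL=120/149, mR=-3180/15049; mL+mR=60/101 → advance +1; mR−mL=-15300/15049 → turn -1·90°
n=6: pose=(0,-4,S); sL=60/37, sR=60/97; mL=60/97, mR=690/3589; mL+mR=30/37 → advance +1; mR−mL=-1530/3589 → turn -1·90°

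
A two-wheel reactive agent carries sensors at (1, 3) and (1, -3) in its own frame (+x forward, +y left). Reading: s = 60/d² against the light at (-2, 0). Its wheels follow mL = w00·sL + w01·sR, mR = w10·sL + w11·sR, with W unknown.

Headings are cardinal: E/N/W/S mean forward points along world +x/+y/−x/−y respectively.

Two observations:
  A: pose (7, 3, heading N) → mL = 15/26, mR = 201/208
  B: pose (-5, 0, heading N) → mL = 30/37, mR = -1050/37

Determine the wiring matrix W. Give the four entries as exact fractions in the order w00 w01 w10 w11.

1/2 0 1 -1/2

obs A: pose=(7,3,N) → sL=15/13, sR=3/8, mL=15/26, mR=201/208
obs B: pose=(-5,0,N) → sL=60/37, sR=60, mL=30/37, mR=-1050/37
sensor matrix S = [[15/13, 3/8], [60/37, 60]]; det S = 66015/962
solve [mL_A; mL_B] = S·[w00; w01] and [mR_A; mR_B] = S·[w10; w11]:
  w00 = 1/2, w01 = 0, w10 = 1, w11 = -1/2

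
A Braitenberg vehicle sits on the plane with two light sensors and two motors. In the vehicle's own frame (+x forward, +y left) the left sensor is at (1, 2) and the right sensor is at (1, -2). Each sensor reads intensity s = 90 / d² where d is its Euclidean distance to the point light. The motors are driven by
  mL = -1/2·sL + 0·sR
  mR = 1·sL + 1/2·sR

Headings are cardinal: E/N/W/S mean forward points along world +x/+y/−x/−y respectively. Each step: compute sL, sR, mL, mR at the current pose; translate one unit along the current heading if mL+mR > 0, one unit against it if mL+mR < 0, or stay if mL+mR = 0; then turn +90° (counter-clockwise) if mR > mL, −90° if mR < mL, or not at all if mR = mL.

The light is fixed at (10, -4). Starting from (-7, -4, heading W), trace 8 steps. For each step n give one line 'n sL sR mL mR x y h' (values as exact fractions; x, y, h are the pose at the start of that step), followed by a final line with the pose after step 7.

0 45/164 45/164 -45/328 135/328 -7 -4 W
1 90/257 90/401 -45/257 47655/103057 -8 -4 S
2 9/29 45/149 -9/58 3987/8642 -8 -5 E
3 90/361 2/5 -45/361 811/1805 -7 -5 N
4 45/164 45/164 -45/328 135/328 -7 -4 W
5 90/257 90/401 -45/257 47655/103057 -8 -4 S
6 9/29 45/149 -9/58 3987/8642 -8 -5 E
7 90/361 2/5 -45/361 811/1805 -7 -5 N
final -7 -4 W

n=0: pose=(-7,-4,W); sL=45/164, sR=45/164; mL=-45/328, mR=135/328; mL+mR=45/164 → advance +1; mR−mL=45/82 → turn +1·90°
n=1: pose=(-8,-4,S); sL=90/257, sR=90/401; mL=-45/257, mR=47655/103057; mL+mR=29610/103057 → advance +1; mR−mL=65700/103057 → turn +1·90°
n=2: pose=(-8,-5,E); sL=9/29, sR=45/149; mL=-9/58, mR=3987/8642; mL+mR=1323/4321 → advance +1; mR−mL=2664/4321 → turn +1·90°
n=3: pose=(-7,-5,N); sL=90/361, sR=2/5; mL=-45/361, mR=811/1805; mL+mR=586/1805 → advance +1; mR−mL=1036/1805 → turn +1·90°
n=4: pose=(-7,-4,W); sL=45/164, sR=45/164; mL=-45/328, mR=135/328; mL+mR=45/164 → advance +1; mR−mL=45/82 → turn +1·90°
n=5: pose=(-8,-4,S); sL=90/257, sR=90/401; mL=-45/257, mR=47655/103057; mL+mR=29610/103057 → advance +1; mR−mL=65700/103057 → turn +1·90°
n=6: pose=(-8,-5,E); sL=9/29, sR=45/149; mL=-9/58, mR=3987/8642; mL+mR=1323/4321 → advance +1; mR−mL=2664/4321 → turn +1·90°
n=7: pose=(-7,-5,N); sL=90/361, sR=2/5; mL=-45/361, mR=811/1805; mL+mR=586/1805 → advance +1; mR−mL=1036/1805 → turn +1·90°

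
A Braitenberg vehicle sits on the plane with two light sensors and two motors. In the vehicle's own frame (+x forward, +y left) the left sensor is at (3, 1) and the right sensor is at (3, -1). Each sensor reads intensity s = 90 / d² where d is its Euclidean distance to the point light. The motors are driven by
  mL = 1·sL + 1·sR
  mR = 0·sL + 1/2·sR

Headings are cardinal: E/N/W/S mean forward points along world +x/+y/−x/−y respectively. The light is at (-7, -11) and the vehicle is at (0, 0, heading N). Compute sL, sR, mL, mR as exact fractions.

45/116 9/26 1107/1508 9/52

left sensor world pos  = (-1, 3); dL² = 232
right sensor world pos = (1, 3); dR² = 260
sL = 90/232 = 45/116
sR = 90/260 = 9/26
mL = 1·sL + 1·sR = 1107/1508
mR = 0·sL + 1/2·sR = 9/52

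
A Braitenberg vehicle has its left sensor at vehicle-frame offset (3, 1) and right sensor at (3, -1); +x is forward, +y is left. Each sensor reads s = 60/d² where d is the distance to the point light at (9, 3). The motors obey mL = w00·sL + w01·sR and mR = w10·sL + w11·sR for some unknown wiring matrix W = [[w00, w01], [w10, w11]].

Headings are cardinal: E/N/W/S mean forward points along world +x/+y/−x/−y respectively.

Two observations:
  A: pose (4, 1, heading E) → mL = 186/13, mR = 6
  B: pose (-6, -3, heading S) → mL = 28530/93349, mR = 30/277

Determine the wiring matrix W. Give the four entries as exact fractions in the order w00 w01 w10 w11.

obs A: pose=(4,1,E) → sL=12, sR=60/13, mL=186/13, mR=6
obs B: pose=(-6,-3,S) → sL=60/277, sR=60/337, mL=28530/93349, mR=30/277
sensor matrix S = [[12, 60/13], [60/277, 60/337]]; det S = 1379520/1213537
solve [mL_A; mL_B] = S·[w00; w01] and [mR_A; mR_B] = S·[w10; w11]:
  w00 = 1, w01 = 1/2, w10 = 1/2, w11 = 0

1 1/2 1/2 0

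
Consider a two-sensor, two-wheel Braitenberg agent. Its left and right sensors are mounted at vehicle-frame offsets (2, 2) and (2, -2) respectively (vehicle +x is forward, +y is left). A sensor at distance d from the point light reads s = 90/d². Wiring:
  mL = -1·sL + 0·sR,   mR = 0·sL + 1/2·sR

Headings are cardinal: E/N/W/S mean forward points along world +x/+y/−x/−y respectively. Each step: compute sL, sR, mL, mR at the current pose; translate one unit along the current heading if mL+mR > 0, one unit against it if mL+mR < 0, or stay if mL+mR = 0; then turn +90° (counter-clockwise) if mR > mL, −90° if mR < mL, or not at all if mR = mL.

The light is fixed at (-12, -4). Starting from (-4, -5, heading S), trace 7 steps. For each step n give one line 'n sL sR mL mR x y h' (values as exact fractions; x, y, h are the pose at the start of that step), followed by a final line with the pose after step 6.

n=0: pose=(-4,-5,S); sL=90/109, sR=2; mL=-90/109, mR=1; mL+mR=19/109 → advance +1; mR−mL=199/109 → turn +1·90°
n=1: pose=(-4,-6,E); sL=9/10, sR=45/58; mL=-9/10, mR=45/116; mL+mR=-297/580 → advance -1; mR−mL=747/580 → turn +1·90°
n=2: pose=(-5,-6,N); sL=18/5, sR=10/9; mL=-18/5, mR=5/9; mL+mR=-137/45 → advance -1; mR−mL=187/45 → turn +1·90°
n=3: pose=(-5,-7,W); sL=9/5, sR=45/13; mL=-9/5, mR=45/26; mL+mR=-9/130 → advance -1; mR−mL=459/130 → turn +1·90°
n=4: pose=(-4,-7,S); sL=18/25, sR=90/61; mL=-18/25, mR=45/61; mL+mR=27/1525 → advance +1; mR−mL=2223/1525 → turn +1·90°
n=5: pose=(-4,-8,E); sL=45/52, sR=45/68; mL=-45/52, mR=45/136; mL+mR=-945/1768 → advance -1; mR−mL=2115/1768 → turn +1·90°
n=6: pose=(-5,-8,N); sL=90/29, sR=18/17; mL=-90/29, mR=9/17; mL+mR=-1269/493 → advance -1; mR−mL=1791/493 → turn +1·90°

0 90/109 2 -90/109 1 -4 -5 S
1 9/10 45/58 -9/10 45/116 -4 -6 E
2 18/5 10/9 -18/5 5/9 -5 -6 N
3 9/5 45/13 -9/5 45/26 -5 -7 W
4 18/25 90/61 -18/25 45/61 -4 -7 S
5 45/52 45/68 -45/52 45/136 -4 -8 E
6 90/29 18/17 -90/29 9/17 -5 -8 N
final -5 -9 W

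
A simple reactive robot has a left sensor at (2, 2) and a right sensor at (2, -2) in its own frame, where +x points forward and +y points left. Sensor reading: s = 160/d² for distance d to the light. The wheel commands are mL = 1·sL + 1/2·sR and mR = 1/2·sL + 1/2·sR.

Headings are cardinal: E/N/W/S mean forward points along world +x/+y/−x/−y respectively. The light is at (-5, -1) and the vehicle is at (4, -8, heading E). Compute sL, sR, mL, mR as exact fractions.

80/73 80/101 11000/7373 6960/7373

left sensor world pos  = (6, -6); dL² = 146
right sensor world pos = (6, -10); dR² = 202
sL = 160/146 = 80/73
sR = 160/202 = 80/101
mL = 1·sL + 1/2·sR = 11000/7373
mR = 1/2·sL + 1/2·sR = 6960/7373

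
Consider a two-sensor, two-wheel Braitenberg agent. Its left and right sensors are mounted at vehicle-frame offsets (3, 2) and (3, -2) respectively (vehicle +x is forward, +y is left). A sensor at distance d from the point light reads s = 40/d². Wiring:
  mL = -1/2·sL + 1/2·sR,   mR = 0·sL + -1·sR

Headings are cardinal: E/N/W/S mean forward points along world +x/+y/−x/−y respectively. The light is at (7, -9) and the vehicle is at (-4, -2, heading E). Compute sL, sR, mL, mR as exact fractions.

left sensor world pos  = (-1, 0); dL² = 145
right sensor world pos = (-1, -4); dR² = 89
sL = 40/145 = 8/29
sR = 40/89 = 40/89
mL = -1/2·sL + 1/2·sR = 224/2581
mR = 0·sL + -1·sR = -40/89

8/29 40/89 224/2581 -40/89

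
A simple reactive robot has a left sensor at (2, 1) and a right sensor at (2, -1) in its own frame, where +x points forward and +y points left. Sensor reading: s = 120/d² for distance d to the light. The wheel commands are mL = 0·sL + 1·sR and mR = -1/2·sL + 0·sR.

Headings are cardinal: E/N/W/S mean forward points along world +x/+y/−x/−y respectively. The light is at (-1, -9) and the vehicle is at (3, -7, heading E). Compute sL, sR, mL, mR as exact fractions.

8/3 120/37 120/37 -4/3

left sensor world pos  = (5, -6); dL² = 45
right sensor world pos = (5, -8); dR² = 37
sL = 120/45 = 8/3
sR = 120/37 = 120/37
mL = 0·sL + 1·sR = 120/37
mR = -1/2·sL + 0·sR = -4/3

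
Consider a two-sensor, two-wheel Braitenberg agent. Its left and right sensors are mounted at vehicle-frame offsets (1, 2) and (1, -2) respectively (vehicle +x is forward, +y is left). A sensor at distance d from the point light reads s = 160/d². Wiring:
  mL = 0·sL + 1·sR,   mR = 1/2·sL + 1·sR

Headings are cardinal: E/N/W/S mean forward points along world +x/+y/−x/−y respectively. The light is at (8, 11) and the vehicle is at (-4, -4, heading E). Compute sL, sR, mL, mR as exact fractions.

16/29 16/41 16/41 792/1189

left sensor world pos  = (-3, -2); dL² = 290
right sensor world pos = (-3, -6); dR² = 410
sL = 160/290 = 16/29
sR = 160/410 = 16/41
mL = 0·sL + 1·sR = 16/41
mR = 1/2·sL + 1·sR = 792/1189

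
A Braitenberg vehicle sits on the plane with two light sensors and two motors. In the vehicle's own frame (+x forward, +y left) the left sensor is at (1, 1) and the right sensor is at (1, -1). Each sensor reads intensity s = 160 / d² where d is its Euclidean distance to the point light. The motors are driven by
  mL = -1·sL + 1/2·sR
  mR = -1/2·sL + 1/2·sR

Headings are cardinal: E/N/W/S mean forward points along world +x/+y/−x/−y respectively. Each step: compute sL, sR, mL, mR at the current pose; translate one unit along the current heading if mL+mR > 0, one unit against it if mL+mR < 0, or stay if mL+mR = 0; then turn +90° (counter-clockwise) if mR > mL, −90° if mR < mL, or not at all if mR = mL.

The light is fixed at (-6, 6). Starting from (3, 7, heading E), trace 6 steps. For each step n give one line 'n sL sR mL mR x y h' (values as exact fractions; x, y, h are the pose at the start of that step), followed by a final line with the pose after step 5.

n=0: pose=(3,7,E); sL=20/13, sR=8/5; mL=-48/65, mR=2/65; mL+mR=-46/65 → advance -1; mR−mL=10/13 → turn +1·90°
n=1: pose=(2,7,N); sL=160/53, sR=32/17; mL=-1872/901, mR=-512/901; mL+mR=-2384/901 → advance -1; mR−mL=80/53 → turn +1·90°
n=2: pose=(2,6,W); sL=16/5, sR=16/5; mL=-8/5, mR=0; mL+mR=-8/5 → advance -1; mR−mL=8/5 → turn +1·90°
n=3: pose=(3,6,S); sL=160/101, sR=32/13; mL=-464/1313, mR=576/1313; mL+mR=112/1313 → advance +1; mR−mL=80/101 → turn +1·90°
n=4: pose=(3,5,E); sL=8/5, sR=20/13; mL=-54/65, mR=-2/65; mL+mR=-56/65 → advance -1; mR−mL=4/5 → turn +1·90°
n=5: pose=(2,5,N); sL=160/49, sR=160/81; mL=-9040/3969, mR=-2560/3969; mL+mR=-11600/3969 → advance -1; mR−mL=80/49 → turn +1·90°

0 20/13 8/5 -48/65 2/65 3 7 E
1 160/53 32/17 -1872/901 -512/901 2 7 N
2 16/5 16/5 -8/5 0 2 6 W
3 160/101 32/13 -464/1313 576/1313 3 6 S
4 8/5 20/13 -54/65 -2/65 3 5 E
5 160/49 160/81 -9040/3969 -2560/3969 2 5 N
final 2 4 W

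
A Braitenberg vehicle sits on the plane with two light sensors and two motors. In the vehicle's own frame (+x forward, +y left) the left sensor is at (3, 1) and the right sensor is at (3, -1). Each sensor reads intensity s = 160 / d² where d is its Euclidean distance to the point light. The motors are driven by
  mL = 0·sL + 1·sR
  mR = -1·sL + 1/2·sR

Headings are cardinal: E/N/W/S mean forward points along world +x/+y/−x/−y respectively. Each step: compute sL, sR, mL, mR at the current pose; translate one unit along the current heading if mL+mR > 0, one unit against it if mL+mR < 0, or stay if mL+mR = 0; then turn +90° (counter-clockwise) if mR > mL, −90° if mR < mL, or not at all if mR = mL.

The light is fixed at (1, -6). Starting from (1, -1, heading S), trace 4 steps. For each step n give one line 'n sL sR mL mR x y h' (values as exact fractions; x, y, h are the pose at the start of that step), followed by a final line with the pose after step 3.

0 32 32 32 -16 1 -1 S
1 80/9 80/17 80/17 -1000/153 1 -2 W
2 160/49 160/53 160/53 -4560/2597 2 -2 N
3 40/13 5 5 -15/26 2 -1 E
final 3 -1 S

n=0: pose=(1,-1,S); sL=32, sR=32; mL=32, mR=-16; mL+mR=16 → advance +1; mR−mL=-48 → turn -1·90°
n=1: pose=(1,-2,W); sL=80/9, sR=80/17; mL=80/17, mR=-1000/153; mL+mR=-280/153 → advance -1; mR−mL=-1720/153 → turn -1·90°
n=2: pose=(2,-2,N); sL=160/49, sR=160/53; mL=160/53, mR=-4560/2597; mL+mR=3280/2597 → advance +1; mR−mL=-12400/2597 → turn -1·90°
n=3: pose=(2,-1,E); sL=40/13, sR=5; mL=5, mR=-15/26; mL+mR=115/26 → advance +1; mR−mL=-145/26 → turn -1·90°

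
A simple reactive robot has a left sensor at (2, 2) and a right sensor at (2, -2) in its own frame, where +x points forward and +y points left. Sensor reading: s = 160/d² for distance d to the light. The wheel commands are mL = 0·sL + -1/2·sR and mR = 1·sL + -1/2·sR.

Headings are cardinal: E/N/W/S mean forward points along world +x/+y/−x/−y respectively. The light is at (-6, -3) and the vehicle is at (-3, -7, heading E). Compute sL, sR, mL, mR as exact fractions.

160/29 160/61 -80/61 7440/1769

left sensor world pos  = (-1, -5); dL² = 29
right sensor world pos = (-1, -9); dR² = 61
sL = 160/29 = 160/29
sR = 160/61 = 160/61
mL = 0·sL + -1/2·sR = -80/61
mR = 1·sL + -1/2·sR = 7440/1769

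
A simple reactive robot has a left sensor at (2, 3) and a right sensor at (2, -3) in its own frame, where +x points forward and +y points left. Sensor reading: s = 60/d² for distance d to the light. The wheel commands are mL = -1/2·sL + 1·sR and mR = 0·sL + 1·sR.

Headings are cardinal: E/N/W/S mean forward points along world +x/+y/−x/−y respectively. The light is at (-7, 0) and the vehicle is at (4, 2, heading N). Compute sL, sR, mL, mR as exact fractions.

3/4 15/53 -39/424 15/53

left sensor world pos  = (1, 4); dL² = 80
right sensor world pos = (7, 4); dR² = 212
sL = 60/80 = 3/4
sR = 60/212 = 15/53
mL = -1/2·sL + 1·sR = -39/424
mR = 0·sL + 1·sR = 15/53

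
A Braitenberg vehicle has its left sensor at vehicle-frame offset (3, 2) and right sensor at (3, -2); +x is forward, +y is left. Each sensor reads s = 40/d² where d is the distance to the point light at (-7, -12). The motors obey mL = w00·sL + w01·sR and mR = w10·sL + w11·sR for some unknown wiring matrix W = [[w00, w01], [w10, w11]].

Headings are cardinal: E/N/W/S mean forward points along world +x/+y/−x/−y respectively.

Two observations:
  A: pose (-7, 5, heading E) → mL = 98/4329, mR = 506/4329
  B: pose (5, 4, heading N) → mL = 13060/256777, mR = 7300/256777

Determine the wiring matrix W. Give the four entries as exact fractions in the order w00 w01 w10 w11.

obs A: pose=(-7,5,E) → sL=4/37, sR=20/117, mL=98/4329, mR=506/4329
obs B: pose=(5,4,N) → sL=40/461, sR=40/557, mL=13060/256777, mR=7300/256777
sensor matrix S = [[4/37, 20/117], [40/461, 40/557]]; det S = -7857280/1111587633
solve [mL_A; mL_B] = S·[w00; w01] and [mR_A; mR_B] = S·[w10; w11]:
  w00 = 1, w01 = -1/2, w10 = -1/2, w11 = 1

1 -1/2 -1/2 1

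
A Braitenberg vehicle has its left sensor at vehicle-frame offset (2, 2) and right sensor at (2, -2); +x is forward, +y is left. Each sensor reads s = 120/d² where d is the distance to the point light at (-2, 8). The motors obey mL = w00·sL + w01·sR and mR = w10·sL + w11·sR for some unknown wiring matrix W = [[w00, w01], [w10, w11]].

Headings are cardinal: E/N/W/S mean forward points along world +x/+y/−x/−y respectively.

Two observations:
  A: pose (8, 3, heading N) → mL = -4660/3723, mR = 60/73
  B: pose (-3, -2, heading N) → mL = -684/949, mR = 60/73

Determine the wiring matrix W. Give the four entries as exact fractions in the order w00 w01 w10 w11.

-1 1/2 1/2 0

obs A: pose=(8,3,N) → sL=120/73, sR=40/51, mL=-4660/3723, mR=60/73
obs B: pose=(-3,-2,N) → sL=120/73, sR=24/13, mL=-684/949, mR=60/73
sensor matrix S = [[120/73, 40/51], [120/73, 24/13]]; det S = 28160/16133
solve [mL_A; mL_B] = S·[w00; w01] and [mR_A; mR_B] = S·[w10; w11]:
  w00 = -1, w01 = 1/2, w10 = 1/2, w11 = 0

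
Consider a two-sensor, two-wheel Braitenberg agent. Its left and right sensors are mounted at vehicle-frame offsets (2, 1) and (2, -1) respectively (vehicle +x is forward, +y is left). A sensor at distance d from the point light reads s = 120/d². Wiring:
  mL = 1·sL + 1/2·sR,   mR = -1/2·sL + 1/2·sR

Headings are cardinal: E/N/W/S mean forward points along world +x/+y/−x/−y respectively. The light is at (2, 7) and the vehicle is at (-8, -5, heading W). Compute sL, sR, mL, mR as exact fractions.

left sensor world pos  = (-10, -6); dL² = 313
right sensor world pos = (-10, -4); dR² = 265
sL = 120/313 = 120/313
sR = 120/265 = 24/53
mL = 1·sL + 1/2·sR = 10116/16589
mR = -1/2·sL + 1/2·sR = 576/16589

120/313 24/53 10116/16589 576/16589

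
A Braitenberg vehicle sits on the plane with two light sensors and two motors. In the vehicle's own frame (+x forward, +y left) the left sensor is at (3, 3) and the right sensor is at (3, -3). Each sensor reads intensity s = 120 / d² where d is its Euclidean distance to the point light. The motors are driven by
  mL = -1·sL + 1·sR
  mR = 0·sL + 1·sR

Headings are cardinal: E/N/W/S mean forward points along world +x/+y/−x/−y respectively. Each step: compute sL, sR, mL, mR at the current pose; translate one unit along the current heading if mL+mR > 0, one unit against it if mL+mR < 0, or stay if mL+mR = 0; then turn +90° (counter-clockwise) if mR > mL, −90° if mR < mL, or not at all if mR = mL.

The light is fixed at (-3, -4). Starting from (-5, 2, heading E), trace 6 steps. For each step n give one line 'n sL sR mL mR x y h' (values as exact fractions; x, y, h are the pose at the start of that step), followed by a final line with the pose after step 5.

0 60/41 12 432/41 12 -5 2 E
1 120/97 24/17 288/1649 24/17 -4 2 N
2 15/4 30/29 -315/116 30/29 -4 3 W
3 24/5 24/5 0 24/5 -3 3 S
4 4/3 20/3 16/3 20/3 -3 2 E
5 24/17 120/97 -288/1649 120/97 -2 2 N
final -2 3 W

n=0: pose=(-5,2,E); sL=60/41, sR=12; mL=432/41, mR=12; mL+mR=924/41 → advance +1; mR−mL=60/41 → turn +1·90°
n=1: pose=(-4,2,N); sL=120/97, sR=24/17; mL=288/1649, mR=24/17; mL+mR=2616/1649 → advance +1; mR−mL=120/97 → turn +1·90°
n=2: pose=(-4,3,W); sL=15/4, sR=30/29; mL=-315/116, mR=30/29; mL+mR=-195/116 → advance -1; mR−mL=15/4 → turn +1·90°
n=3: pose=(-3,3,S); sL=24/5, sR=24/5; mL=0, mR=24/5; mL+mR=24/5 → advance +1; mR−mL=24/5 → turn +1·90°
n=4: pose=(-3,2,E); sL=4/3, sR=20/3; mL=16/3, mR=20/3; mL+mR=12 → advance +1; mR−mL=4/3 → turn +1·90°
n=5: pose=(-2,2,N); sL=24/17, sR=120/97; mL=-288/1649, mR=120/97; mL+mR=1752/1649 → advance +1; mR−mL=24/17 → turn +1·90°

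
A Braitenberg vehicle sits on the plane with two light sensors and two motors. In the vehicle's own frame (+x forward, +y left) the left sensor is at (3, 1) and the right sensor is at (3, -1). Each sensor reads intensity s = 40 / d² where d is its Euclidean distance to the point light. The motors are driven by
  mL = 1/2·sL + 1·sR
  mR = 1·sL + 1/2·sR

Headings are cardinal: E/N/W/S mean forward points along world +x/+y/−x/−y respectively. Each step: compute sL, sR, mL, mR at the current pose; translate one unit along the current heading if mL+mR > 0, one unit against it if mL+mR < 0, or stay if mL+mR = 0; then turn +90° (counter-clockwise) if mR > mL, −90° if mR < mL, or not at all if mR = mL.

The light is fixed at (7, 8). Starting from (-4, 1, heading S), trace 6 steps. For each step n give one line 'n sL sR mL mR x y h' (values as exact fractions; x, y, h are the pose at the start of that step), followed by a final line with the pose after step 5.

n=0: pose=(-4,1,S); sL=1/5, sR=10/61; mL=161/610, mR=86/305; mL+mR=333/610 → advance +1; mR−mL=11/610 → turn +1·90°
n=1: pose=(-4,0,E); sL=40/113, sR=8/29; mL=1484/3277, mR=1612/3277; mL+mR=3096/3277 → advance +1; mR−mL=128/3277 → turn +1·90°
n=2: pose=(-3,0,N); sL=20/73, sR=20/53; mL=1990/3869, mR=1790/3869; mL+mR=3780/3869 → advance +1; mR−mL=-200/3869 → turn -1·90°
n=3: pose=(-3,1,E); sL=8/17, sR=40/113; mL=1132/1921, mR=1244/1921; mL+mR=2376/1921 → advance +1; mR−mL=112/1921 → turn +1·90°
n=4: pose=(-2,1,N); sL=10/29, sR=1/2; mL=39/58, mR=69/116; mL+mR=147/116 → advance +1; mR−mL=-9/116 → turn -1·90°
n=5: pose=(-2,2,E); sL=40/61, sR=8/17; mL=828/1037, mR=924/1037; mL+mR=1752/1037 → advance +1; mR−mL=96/1037 → turn +1·90°

0 1/5 10/61 161/610 86/305 -4 1 S
1 40/113 8/29 1484/3277 1612/3277 -4 0 E
2 20/73 20/53 1990/3869 1790/3869 -3 0 N
3 8/17 40/113 1132/1921 1244/1921 -3 1 E
4 10/29 1/2 39/58 69/116 -2 1 N
5 40/61 8/17 828/1037 924/1037 -2 2 E
final -1 2 N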